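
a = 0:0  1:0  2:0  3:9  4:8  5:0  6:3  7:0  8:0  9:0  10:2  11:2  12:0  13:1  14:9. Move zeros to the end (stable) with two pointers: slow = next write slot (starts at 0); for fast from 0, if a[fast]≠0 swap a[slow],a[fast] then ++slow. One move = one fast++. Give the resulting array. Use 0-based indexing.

[9, 8, 3, 2, 2, 1, 9, 0, 0, 0, 0, 0, 0, 0, 0]

(s=0,f=0) a[fast]=0 → fast++
(s=0,f=1) a[fast]=0 → fast++
(s=0,f=2) a[fast]=0 → fast++
(s=0,f=3) a[fast]=9≠0 swap→a[0]=9 → slow++,fast++
(s=1,f=4) a[fast]=8≠0 swap→a[1]=8 → slow++,fast++
(s=2,f=5) a[fast]=0 → fast++
(s=2,f=6) a[fast]=3≠0 swap→a[2]=3 → slow++,fast++
(s=3,f=7) a[fast]=0 → fast++
(s=3,f=8) a[fast]=0 → fast++
(s=3,f=9) a[fast]=0 → fast++
(s=3,f=10) a[fast]=2≠0 swap→a[3]=2 → slow++,fast++
(s=4,f=11) a[fast]=2≠0 swap→a[4]=2 → slow++,fast++
(s=5,f=12) a[fast]=0 → fast++
(s=5,f=13) a[fast]=1≠0 swap→a[5]=1 → slow++,fast++
(s=6,f=14) a[fast]=9≠0 swap→a[6]=9 → slow++,fast++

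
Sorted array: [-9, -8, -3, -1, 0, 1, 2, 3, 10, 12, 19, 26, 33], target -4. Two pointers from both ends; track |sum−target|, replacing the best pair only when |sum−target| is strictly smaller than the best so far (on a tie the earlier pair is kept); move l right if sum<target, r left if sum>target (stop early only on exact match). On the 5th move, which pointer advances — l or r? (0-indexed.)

l=0 r=12: -9+33=24 d=28 *, r--
l=0 r=11: -9+26=17 d=21 *, r--
l=0 r=10: -9+19=10 d=14 *, r--
l=0 r=9: -9+12=3 d=7 *, r--
l=0 r=8: -9+10=1 d=5 *, r--

r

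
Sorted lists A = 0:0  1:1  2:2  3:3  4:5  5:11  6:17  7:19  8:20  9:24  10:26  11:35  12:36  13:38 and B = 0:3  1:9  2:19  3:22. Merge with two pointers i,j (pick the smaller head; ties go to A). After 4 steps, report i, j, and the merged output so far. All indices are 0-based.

i=0 j=0: A[i]=0<=B[j]=3 take 0, i++
i=1 j=0: A[i]=1<=B[j]=3 take 1, i++
i=2 j=0: A[i]=2<=B[j]=3 take 2, i++
i=3 j=0: A[i]=3<=B[j]=3 take 3, i++

i=4, j=0, merged so far=[0, 1, 2, 3]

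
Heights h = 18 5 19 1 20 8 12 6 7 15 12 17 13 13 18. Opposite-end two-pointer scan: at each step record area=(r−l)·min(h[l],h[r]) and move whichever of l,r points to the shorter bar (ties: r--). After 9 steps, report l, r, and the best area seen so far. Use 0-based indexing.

[0,14] min(18,18)*14=252 best=252 * → r--
[0,13] min(18,13)*13=169 best=252 → r--
[0,12] min(18,13)*12=156 best=252 → r--
[0,11] min(18,17)*11=187 best=252 → r--
[0,10] min(18,12)*10=120 best=252 → r--
[0,9] min(18,15)*9=135 best=252 → r--
[0,8] min(18,7)*8=56 best=252 → r--
[0,7] min(18,6)*7=42 best=252 → r--
[0,6] min(18,12)*6=72 best=252 → r--

l=0, r=5, best area=252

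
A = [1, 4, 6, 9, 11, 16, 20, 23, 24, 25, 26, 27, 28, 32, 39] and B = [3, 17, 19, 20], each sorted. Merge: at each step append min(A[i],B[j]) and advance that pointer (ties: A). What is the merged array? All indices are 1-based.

[1, 3, 4, 6, 9, 11, 16, 17, 19, 20, 20, 23, 24, 25, 26, 27, 28, 32, 39]

i=1 j=1: A[i]=1<=B[j]=3 take 1, i++
i=2 j=1: A[i]=4>B[j]=3 take 3, j++
i=2 j=2: A[i]=4<=B[j]=17 take 4, i++
i=3 j=2: A[i]=6<=B[j]=17 take 6, i++
i=4 j=2: A[i]=9<=B[j]=17 take 9, i++
i=5 j=2: A[i]=11<=B[j]=17 take 11, i++
i=6 j=2: A[i]=16<=B[j]=17 take 16, i++
i=7 j=2: A[i]=20>B[j]=17 take 17, j++
i=7 j=3: A[i]=20>B[j]=19 take 19, j++
i=7 j=4: A[i]=20<=B[j]=20 take 20, i++
i=8 j=4: A[i]=23>B[j]=20 take 20, j++
i=8 j=5: B done, take A[i]=23, i++
i=9 j=5: B done, take A[i]=24, i++
i=10 j=5: B done, take A[i]=25, i++
i=11 j=5: B done, take A[i]=26, i++
i=12 j=5: B done, take A[i]=27, i++
i=13 j=5: B done, take A[i]=28, i++
i=14 j=5: B done, take A[i]=32, i++
i=15 j=5: B done, take A[i]=39, i++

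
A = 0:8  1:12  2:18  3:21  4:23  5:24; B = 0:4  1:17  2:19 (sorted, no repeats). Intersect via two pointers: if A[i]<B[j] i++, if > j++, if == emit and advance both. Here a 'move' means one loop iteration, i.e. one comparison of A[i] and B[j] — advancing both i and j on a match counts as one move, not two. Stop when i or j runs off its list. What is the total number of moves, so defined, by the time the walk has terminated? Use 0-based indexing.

6 moves

i=0 j=0: 8>4, j++
i=0 j=1: 8<17, i++
i=1 j=1: 12<17, i++
i=2 j=1: 18>17, j++
i=2 j=2: 18<19, i++
i=3 j=2: 21>19, j++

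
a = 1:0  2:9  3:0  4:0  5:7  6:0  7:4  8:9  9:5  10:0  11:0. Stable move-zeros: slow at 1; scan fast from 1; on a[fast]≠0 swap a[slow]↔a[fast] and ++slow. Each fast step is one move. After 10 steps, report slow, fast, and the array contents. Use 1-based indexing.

slow=1 fast=1: a[fast]=0, fast++
slow=1 fast=2: a[fast]=9≠0 swap→a[1]=9, slow++,fast++
slow=2 fast=3: a[fast]=0, fast++
slow=2 fast=4: a[fast]=0, fast++
slow=2 fast=5: a[fast]=7≠0 swap→a[2]=7, slow++,fast++
slow=3 fast=6: a[fast]=0, fast++
slow=3 fast=7: a[fast]=4≠0 swap→a[3]=4, slow++,fast++
slow=4 fast=8: a[fast]=9≠0 swap→a[4]=9, slow++,fast++
slow=5 fast=9: a[fast]=5≠0 swap→a[5]=5, slow++,fast++
slow=6 fast=10: a[fast]=0, fast++

slow=6, fast=11, a=[9, 7, 4, 9, 5, 0, 0, 0, 0, 0, 0]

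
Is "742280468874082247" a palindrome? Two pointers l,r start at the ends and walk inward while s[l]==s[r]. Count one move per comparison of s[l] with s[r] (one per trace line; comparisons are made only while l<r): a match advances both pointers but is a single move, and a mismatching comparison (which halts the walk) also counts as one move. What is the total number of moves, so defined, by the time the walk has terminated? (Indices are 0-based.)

8 moves

[0,17] '7'=='7' → l++,r--
[1,16] '4'=='4' → l++,r--
[2,15] '2'=='2' → l++,r--
[3,14] '2'=='2' → l++,r--
[4,13] '8'=='8' → l++,r--
[5,12] '0'=='0' → l++,r--
[6,11] '4'=='4' → l++,r--
[7,10] '6'!='7' → stop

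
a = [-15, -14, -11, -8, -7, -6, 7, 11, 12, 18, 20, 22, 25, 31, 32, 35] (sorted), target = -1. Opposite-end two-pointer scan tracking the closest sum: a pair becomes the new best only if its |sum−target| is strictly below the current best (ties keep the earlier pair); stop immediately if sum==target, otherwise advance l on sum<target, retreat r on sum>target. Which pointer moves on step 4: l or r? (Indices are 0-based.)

r

l=0 r=15: -15+35=20 d=21 *, r--
l=0 r=14: -15+32=17 d=18 *, r--
l=0 r=13: -15+31=16 d=17 *, r--
l=0 r=12: -15+25=10 d=11 *, r--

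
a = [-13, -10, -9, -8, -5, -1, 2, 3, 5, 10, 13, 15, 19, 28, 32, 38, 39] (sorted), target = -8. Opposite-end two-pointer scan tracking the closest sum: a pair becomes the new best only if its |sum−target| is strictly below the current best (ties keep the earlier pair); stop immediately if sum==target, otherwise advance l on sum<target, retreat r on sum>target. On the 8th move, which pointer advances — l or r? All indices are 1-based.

r

l=1 r=17: -13+39=26 d=34 *, r--
l=1 r=16: -13+38=25 d=33 *, r--
l=1 r=15: -13+32=19 d=27 *, r--
l=1 r=14: -13+28=15 d=23 *, r--
l=1 r=13: -13+19=6 d=14 *, r--
l=1 r=12: -13+15=2 d=10 *, r--
l=1 r=11: -13+13=0 d=8 *, r--
l=1 r=10: -13+10=-3 d=5 *, r--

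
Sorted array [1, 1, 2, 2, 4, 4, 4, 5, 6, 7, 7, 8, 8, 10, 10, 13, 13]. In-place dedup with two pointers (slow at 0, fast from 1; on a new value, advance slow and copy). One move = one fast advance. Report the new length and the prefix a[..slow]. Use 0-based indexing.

(s=0,f=1) a[fast]=1=a[slow] dup → fast++
(s=0,f=2) a[fast]=2≠a[slow]=1 write a[1]=2 → slow++,fast++
(s=1,f=3) a[fast]=2=a[slow] dup → fast++
(s=1,f=4) a[fast]=4≠a[slow]=2 write a[2]=4 → slow++,fast++
(s=2,f=5) a[fast]=4=a[slow] dup → fast++
(s=2,f=6) a[fast]=4=a[slow] dup → fast++
(s=2,f=7) a[fast]=5≠a[slow]=4 write a[3]=5 → slow++,fast++
(s=3,f=8) a[fast]=6≠a[slow]=5 write a[4]=6 → slow++,fast++
(s=4,f=9) a[fast]=7≠a[slow]=6 write a[5]=7 → slow++,fast++
(s=5,f=10) a[fast]=7=a[slow] dup → fast++
(s=5,f=11) a[fast]=8≠a[slow]=7 write a[6]=8 → slow++,fast++
(s=6,f=12) a[fast]=8=a[slow] dup → fast++
(s=6,f=13) a[fast]=10≠a[slow]=8 write a[7]=10 → slow++,fast++
(s=7,f=14) a[fast]=10=a[slow] dup → fast++
(s=7,f=15) a[fast]=13≠a[slow]=10 write a[8]=13 → slow++,fast++
(s=8,f=16) a[fast]=13=a[slow] dup → fast++

length 9; prefix = [1, 2, 4, 5, 6, 7, 8, 10, 13]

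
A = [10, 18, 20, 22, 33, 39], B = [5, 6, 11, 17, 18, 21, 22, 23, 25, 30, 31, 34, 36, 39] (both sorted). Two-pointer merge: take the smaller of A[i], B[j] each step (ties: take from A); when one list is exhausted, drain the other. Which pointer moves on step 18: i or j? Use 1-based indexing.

j

[i=1,j=1] A[i]=10>B[j]=5 take 5 → j++
[i=1,j=2] A[i]=10>B[j]=6 take 6 → j++
[i=1,j=3] A[i]=10<=B[j]=11 take 10 → i++
[i=2,j=3] A[i]=18>B[j]=11 take 11 → j++
[i=2,j=4] A[i]=18>B[j]=17 take 17 → j++
[i=2,j=5] A[i]=18<=B[j]=18 take 18 → i++
[i=3,j=5] A[i]=20>B[j]=18 take 18 → j++
[i=3,j=6] A[i]=20<=B[j]=21 take 20 → i++
[i=4,j=6] A[i]=22>B[j]=21 take 21 → j++
[i=4,j=7] A[i]=22<=B[j]=22 take 22 → i++
[i=5,j=7] A[i]=33>B[j]=22 take 22 → j++
[i=5,j=8] A[i]=33>B[j]=23 take 23 → j++
[i=5,j=9] A[i]=33>B[j]=25 take 25 → j++
[i=5,j=10] A[i]=33>B[j]=30 take 30 → j++
[i=5,j=11] A[i]=33>B[j]=31 take 31 → j++
[i=5,j=12] A[i]=33<=B[j]=34 take 33 → i++
[i=6,j=12] A[i]=39>B[j]=34 take 34 → j++
[i=6,j=13] A[i]=39>B[j]=36 take 36 → j++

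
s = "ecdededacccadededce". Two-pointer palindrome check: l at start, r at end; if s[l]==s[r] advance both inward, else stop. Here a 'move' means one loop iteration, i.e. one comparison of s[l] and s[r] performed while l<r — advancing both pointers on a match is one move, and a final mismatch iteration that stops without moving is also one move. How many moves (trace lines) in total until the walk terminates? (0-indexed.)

l=0 r=18: 'e'=='e', l++,r--
l=1 r=17: 'c'=='c', l++,r--
l=2 r=16: 'd'=='d', l++,r--
l=3 r=15: 'e'=='e', l++,r--
l=4 r=14: 'd'=='d', l++,r--
l=5 r=13: 'e'=='e', l++,r--
l=6 r=12: 'd'=='d', l++,r--
l=7 r=11: 'a'=='a', l++,r--
l=8 r=10: 'c'=='c', l++,r--

9 moves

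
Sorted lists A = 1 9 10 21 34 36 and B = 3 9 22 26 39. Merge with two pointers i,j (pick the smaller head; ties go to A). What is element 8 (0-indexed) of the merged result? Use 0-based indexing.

merged[8] = 34

[i=0,j=0] A[i]=1<=B[j]=3 take 1 → i++
[i=1,j=0] A[i]=9>B[j]=3 take 3 → j++
[i=1,j=1] A[i]=9<=B[j]=9 take 9 → i++
[i=2,j=1] A[i]=10>B[j]=9 take 9 → j++
[i=2,j=2] A[i]=10<=B[j]=22 take 10 → i++
[i=3,j=2] A[i]=21<=B[j]=22 take 21 → i++
[i=4,j=2] A[i]=34>B[j]=22 take 22 → j++
[i=4,j=3] A[i]=34>B[j]=26 take 26 → j++
[i=4,j=4] A[i]=34<=B[j]=39 take 34 → i++
[i=5,j=4] A[i]=36<=B[j]=39 take 36 → i++
[i=6,j=4] A done, take B[j]=39 → j++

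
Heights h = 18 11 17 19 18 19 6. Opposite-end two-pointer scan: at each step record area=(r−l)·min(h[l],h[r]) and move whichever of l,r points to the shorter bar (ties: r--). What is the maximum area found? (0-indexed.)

max area = 90

[0,6] min(18,6)*6=36 best=36 * → r--
[0,5] min(18,19)*5=90 best=90 * → l++
[1,5] min(11,19)*4=44 best=90 → l++
[2,5] min(17,19)*3=51 best=90 → l++
[3,5] min(19,19)*2=38 best=90 → r--
[3,4] min(19,18)*1=18 best=90 → r--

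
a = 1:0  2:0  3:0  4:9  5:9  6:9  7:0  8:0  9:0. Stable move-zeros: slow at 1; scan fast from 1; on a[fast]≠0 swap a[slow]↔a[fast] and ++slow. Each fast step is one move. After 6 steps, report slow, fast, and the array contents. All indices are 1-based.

slow=4, fast=7, a=[9, 9, 9, 0, 0, 0, 0, 0, 0]

(s=1,f=1) a[fast]=0 → fast++
(s=1,f=2) a[fast]=0 → fast++
(s=1,f=3) a[fast]=0 → fast++
(s=1,f=4) a[fast]=9≠0 swap→a[1]=9 → slow++,fast++
(s=2,f=5) a[fast]=9≠0 swap→a[2]=9 → slow++,fast++
(s=3,f=6) a[fast]=9≠0 swap→a[3]=9 → slow++,fast++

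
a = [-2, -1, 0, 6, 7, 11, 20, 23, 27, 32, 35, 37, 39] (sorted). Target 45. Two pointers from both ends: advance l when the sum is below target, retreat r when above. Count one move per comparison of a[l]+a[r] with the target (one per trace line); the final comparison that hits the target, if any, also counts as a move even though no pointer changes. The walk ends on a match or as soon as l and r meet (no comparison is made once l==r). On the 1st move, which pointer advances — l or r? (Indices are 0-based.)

l

[0,12] -2+39=37 <45 → l++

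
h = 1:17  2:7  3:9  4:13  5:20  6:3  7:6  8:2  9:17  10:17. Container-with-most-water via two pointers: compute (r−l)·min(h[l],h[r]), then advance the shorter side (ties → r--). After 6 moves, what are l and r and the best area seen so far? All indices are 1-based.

l=2, r=5, best area=153

l=1 r=10: min(17,17)*9=153 best=153 *, r--
l=1 r=9: min(17,17)*8=136 best=153, r--
l=1 r=8: min(17,2)*7=14 best=153, r--
l=1 r=7: min(17,6)*6=36 best=153, r--
l=1 r=6: min(17,3)*5=15 best=153, r--
l=1 r=5: min(17,20)*4=68 best=153, l++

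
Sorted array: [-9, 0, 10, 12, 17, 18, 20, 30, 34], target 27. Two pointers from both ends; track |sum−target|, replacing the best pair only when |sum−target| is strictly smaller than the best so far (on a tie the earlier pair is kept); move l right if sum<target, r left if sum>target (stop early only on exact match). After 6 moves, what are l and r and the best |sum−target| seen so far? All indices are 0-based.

l=0 r=8: -9+34=25 d=2 *, l++
l=1 r=8: 0+34=34 d=7, r--
l=1 r=7: 0+30=30 d=3, r--
l=1 r=6: 0+20=20 d=7, l++
l=2 r=6: 10+20=30 d=3, r--
l=2 r=5: 10+18=28 d=1 *, r--

l=2, r=4, best |Δ|=1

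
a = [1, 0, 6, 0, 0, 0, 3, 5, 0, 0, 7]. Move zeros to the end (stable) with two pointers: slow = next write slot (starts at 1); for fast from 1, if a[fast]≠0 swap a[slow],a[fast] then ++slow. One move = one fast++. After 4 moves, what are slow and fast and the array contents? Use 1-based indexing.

slow=3, fast=5, a=[1, 6, 0, 0, 0, 0, 3, 5, 0, 0, 7]

slow=1 fast=1: a[fast]=1≠0 swap→a[1]=1, slow++,fast++
slow=2 fast=2: a[fast]=0, fast++
slow=2 fast=3: a[fast]=6≠0 swap→a[2]=6, slow++,fast++
slow=3 fast=4: a[fast]=0, fast++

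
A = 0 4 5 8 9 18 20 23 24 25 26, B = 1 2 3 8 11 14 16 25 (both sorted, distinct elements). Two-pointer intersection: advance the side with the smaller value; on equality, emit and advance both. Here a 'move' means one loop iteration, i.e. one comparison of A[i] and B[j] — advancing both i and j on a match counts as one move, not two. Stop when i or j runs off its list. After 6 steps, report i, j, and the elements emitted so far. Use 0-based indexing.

i=3, j=3, emitted=[]

i=0 j=0: 0<1, i++
i=1 j=0: 4>1, j++
i=1 j=1: 4>2, j++
i=1 j=2: 4>3, j++
i=1 j=3: 4<8, i++
i=2 j=3: 5<8, i++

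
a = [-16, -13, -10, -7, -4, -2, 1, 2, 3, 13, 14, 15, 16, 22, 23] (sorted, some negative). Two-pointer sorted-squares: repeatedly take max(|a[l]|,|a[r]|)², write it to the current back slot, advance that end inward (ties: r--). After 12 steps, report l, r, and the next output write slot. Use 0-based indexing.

l=5, r=7, next write slot=2

l=0 r=14: |-16|<=|23| out[14]=529, r--
l=0 r=13: |-16|<=|22| out[13]=484, r--
l=0 r=12: |-16|<=|16| out[12]=256, r--
l=0 r=11: |-16|>|15| out[11]=256, l++
l=1 r=11: |-13|<=|15| out[10]=225, r--
l=1 r=10: |-13|<=|14| out[9]=196, r--
l=1 r=9: |-13|<=|13| out[8]=169, r--
l=1 r=8: |-13|>|3| out[7]=169, l++
l=2 r=8: |-10|>|3| out[6]=100, l++
l=3 r=8: |-7|>|3| out[5]=49, l++
l=4 r=8: |-4|>|3| out[4]=16, l++
l=5 r=8: |-2|<=|3| out[3]=9, r--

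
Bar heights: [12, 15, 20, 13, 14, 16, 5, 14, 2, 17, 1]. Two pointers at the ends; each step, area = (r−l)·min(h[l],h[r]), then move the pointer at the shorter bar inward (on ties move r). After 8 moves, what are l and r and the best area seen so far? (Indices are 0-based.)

l=2, r=4, best area=120

l=0 r=10: min(12,1)*10=10 best=10 *, r--
l=0 r=9: min(12,17)*9=108 best=108 *, l++
l=1 r=9: min(15,17)*8=120 best=120 *, l++
l=2 r=9: min(20,17)*7=119 best=120, r--
l=2 r=8: min(20,2)*6=12 best=120, r--
l=2 r=7: min(20,14)*5=70 best=120, r--
l=2 r=6: min(20,5)*4=20 best=120, r--
l=2 r=5: min(20,16)*3=48 best=120, r--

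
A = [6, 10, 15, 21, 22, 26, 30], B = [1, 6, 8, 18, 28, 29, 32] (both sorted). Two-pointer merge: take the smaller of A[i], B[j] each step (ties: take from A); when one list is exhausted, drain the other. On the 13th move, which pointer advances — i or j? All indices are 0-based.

i

[i=0,j=0] A[i]=6>B[j]=1 take 1 → j++
[i=0,j=1] A[i]=6<=B[j]=6 take 6 → i++
[i=1,j=1] A[i]=10>B[j]=6 take 6 → j++
[i=1,j=2] A[i]=10>B[j]=8 take 8 → j++
[i=1,j=3] A[i]=10<=B[j]=18 take 10 → i++
[i=2,j=3] A[i]=15<=B[j]=18 take 15 → i++
[i=3,j=3] A[i]=21>B[j]=18 take 18 → j++
[i=3,j=4] A[i]=21<=B[j]=28 take 21 → i++
[i=4,j=4] A[i]=22<=B[j]=28 take 22 → i++
[i=5,j=4] A[i]=26<=B[j]=28 take 26 → i++
[i=6,j=4] A[i]=30>B[j]=28 take 28 → j++
[i=6,j=5] A[i]=30>B[j]=29 take 29 → j++
[i=6,j=6] A[i]=30<=B[j]=32 take 30 → i++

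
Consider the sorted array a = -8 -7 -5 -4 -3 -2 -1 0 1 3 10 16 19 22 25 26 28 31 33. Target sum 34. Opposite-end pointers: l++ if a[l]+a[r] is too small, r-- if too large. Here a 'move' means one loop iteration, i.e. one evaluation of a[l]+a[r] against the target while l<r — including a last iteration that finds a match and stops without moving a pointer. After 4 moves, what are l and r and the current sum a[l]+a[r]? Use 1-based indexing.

l=1 r=19: -8+33=25 <34, l++
l=2 r=19: -7+33=26 <34, l++
l=3 r=19: -5+33=28 <34, l++
l=4 r=19: -4+33=29 <34, l++

l=5, r=19, sum=30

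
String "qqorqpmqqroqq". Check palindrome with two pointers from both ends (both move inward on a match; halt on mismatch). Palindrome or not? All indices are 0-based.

not a palindrome (mismatch at 5,7)

[0,12] 'q'=='q' → l++,r--
[1,11] 'q'=='q' → l++,r--
[2,10] 'o'=='o' → l++,r--
[3,9] 'r'=='r' → l++,r--
[4,8] 'q'=='q' → l++,r--
[5,7] 'p'!='q' → stop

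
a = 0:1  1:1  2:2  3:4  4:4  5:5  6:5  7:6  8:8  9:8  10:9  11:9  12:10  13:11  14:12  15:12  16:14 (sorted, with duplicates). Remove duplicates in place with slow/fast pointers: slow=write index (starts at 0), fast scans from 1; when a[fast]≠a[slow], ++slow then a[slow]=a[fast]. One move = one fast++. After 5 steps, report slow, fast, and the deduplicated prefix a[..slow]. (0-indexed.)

slow=3, fast=6, prefix=[1, 2, 4, 5]

slow=0 fast=1: a[fast]=1=a[slow] dup, fast++
slow=0 fast=2: a[fast]=2≠a[slow]=1 write a[1]=2, slow++,fast++
slow=1 fast=3: a[fast]=4≠a[slow]=2 write a[2]=4, slow++,fast++
slow=2 fast=4: a[fast]=4=a[slow] dup, fast++
slow=2 fast=5: a[fast]=5≠a[slow]=4 write a[3]=5, slow++,fast++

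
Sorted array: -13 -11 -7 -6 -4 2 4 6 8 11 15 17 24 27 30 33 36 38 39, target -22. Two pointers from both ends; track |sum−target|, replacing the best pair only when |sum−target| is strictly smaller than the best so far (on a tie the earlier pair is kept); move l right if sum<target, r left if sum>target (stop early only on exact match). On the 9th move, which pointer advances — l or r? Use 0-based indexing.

l=0 r=18: -13+39=26 d=48 *, r--
l=0 r=17: -13+38=25 d=47 *, r--
l=0 r=16: -13+36=23 d=45 *, r--
l=0 r=15: -13+33=20 d=42 *, r--
l=0 r=14: -13+30=17 d=39 *, r--
l=0 r=13: -13+27=14 d=36 *, r--
l=0 r=12: -13+24=11 d=33 *, r--
l=0 r=11: -13+17=4 d=26 *, r--
l=0 r=10: -13+15=2 d=24 *, r--

r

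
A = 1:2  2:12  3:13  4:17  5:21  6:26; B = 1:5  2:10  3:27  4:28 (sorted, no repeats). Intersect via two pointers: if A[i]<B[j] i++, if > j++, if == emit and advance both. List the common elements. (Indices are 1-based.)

[i=1,j=1] 2<5 → i++
[i=2,j=1] 12>5 → j++
[i=2,j=2] 12>10 → j++
[i=2,j=3] 12<27 → i++
[i=3,j=3] 13<27 → i++
[i=4,j=3] 17<27 → i++
[i=5,j=3] 21<27 → i++
[i=6,j=3] 26<27 → i++

intersection = []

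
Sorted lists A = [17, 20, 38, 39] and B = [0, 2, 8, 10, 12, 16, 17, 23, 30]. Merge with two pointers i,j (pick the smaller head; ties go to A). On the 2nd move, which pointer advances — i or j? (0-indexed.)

[i=0,j=0] A[i]=17>B[j]=0 take 0 → j++
[i=0,j=1] A[i]=17>B[j]=2 take 2 → j++

j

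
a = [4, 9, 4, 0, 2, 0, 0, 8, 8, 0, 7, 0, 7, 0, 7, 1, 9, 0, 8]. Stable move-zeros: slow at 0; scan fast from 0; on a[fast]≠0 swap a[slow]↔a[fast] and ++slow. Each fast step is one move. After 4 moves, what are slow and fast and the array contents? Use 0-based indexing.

slow=3, fast=4, a=[4, 9, 4, 0, 2, 0, 0, 8, 8, 0, 7, 0, 7, 0, 7, 1, 9, 0, 8]

(s=0,f=0) a[fast]=4≠0 swap→a[0]=4 → slow++,fast++
(s=1,f=1) a[fast]=9≠0 swap→a[1]=9 → slow++,fast++
(s=2,f=2) a[fast]=4≠0 swap→a[2]=4 → slow++,fast++
(s=3,f=3) a[fast]=0 → fast++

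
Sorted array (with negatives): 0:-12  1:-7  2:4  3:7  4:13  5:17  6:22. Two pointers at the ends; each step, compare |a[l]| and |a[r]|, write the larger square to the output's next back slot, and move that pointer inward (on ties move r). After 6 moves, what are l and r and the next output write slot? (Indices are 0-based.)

[0,6] |-12|<=|22| out[6]=484 → r--
[0,5] |-12|<=|17| out[5]=289 → r--
[0,4] |-12|<=|13| out[4]=169 → r--
[0,3] |-12|>|7| out[3]=144 → l++
[1,3] |-7|<=|7| out[2]=49 → r--
[1,2] |-7|>|4| out[1]=49 → l++

l=2, r=2, next write slot=0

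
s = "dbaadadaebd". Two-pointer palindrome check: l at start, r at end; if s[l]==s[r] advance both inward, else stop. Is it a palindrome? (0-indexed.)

[0,10] 'd'=='d' → l++,r--
[1,9] 'b'=='b' → l++,r--
[2,8] 'a'!='e' → stop

not a palindrome (mismatch at 2,8)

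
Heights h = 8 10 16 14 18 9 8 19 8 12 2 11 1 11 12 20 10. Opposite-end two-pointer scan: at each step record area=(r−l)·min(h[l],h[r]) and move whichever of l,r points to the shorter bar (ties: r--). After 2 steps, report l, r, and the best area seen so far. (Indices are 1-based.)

l=2, r=16, best area=150

l=1 r=17: min(8,10)*16=128 best=128 *, l++
l=2 r=17: min(10,10)*15=150 best=150 *, r--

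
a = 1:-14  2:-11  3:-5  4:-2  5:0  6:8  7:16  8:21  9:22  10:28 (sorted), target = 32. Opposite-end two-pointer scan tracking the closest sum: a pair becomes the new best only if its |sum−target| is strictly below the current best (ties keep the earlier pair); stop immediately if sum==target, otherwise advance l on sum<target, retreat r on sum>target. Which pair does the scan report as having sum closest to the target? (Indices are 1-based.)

[1,10] -14+28=14 d=18 * → l++
[2,10] -11+28=17 d=15 * → l++
[3,10] -5+28=23 d=9 * → l++
[4,10] -2+28=26 d=6 * → l++
[5,10] 0+28=28 d=4 * → l++
[6,10] 8+28=36 d=4 → r--
[6,9] 8+22=30 d=2 * → l++
[7,9] 16+22=38 d=6 → r--
[7,8] 16+21=37 d=5 → r--

pair (8, 22) with sum 30 (|Δ|=2)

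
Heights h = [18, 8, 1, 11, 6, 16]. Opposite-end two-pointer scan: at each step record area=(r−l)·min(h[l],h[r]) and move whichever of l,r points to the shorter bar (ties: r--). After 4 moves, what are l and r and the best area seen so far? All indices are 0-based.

[0,5] min(18,16)*5=80 best=80 * → r--
[0,4] min(18,6)*4=24 best=80 → r--
[0,3] min(18,11)*3=33 best=80 → r--
[0,2] min(18,1)*2=2 best=80 → r--

l=0, r=1, best area=80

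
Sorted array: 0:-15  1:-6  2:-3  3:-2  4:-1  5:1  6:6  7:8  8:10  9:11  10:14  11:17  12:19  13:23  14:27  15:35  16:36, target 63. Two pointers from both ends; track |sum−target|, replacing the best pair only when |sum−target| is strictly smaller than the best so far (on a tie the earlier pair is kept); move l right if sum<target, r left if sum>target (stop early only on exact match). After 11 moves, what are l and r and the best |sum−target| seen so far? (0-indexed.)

l=11, r=16, best |Δ|=13

l=0 r=16: -15+36=21 d=42 *, l++
l=1 r=16: -6+36=30 d=33 *, l++
l=2 r=16: -3+36=33 d=30 *, l++
l=3 r=16: -2+36=34 d=29 *, l++
l=4 r=16: -1+36=35 d=28 *, l++
l=5 r=16: 1+36=37 d=26 *, l++
l=6 r=16: 6+36=42 d=21 *, l++
l=7 r=16: 8+36=44 d=19 *, l++
l=8 r=16: 10+36=46 d=17 *, l++
l=9 r=16: 11+36=47 d=16 *, l++
l=10 r=16: 14+36=50 d=13 *, l++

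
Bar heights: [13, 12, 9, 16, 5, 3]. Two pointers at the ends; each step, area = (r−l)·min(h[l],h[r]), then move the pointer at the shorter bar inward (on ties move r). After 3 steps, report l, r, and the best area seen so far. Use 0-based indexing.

l=1, r=3, best area=39

l=0 r=5: min(13,3)*5=15 best=15 *, r--
l=0 r=4: min(13,5)*4=20 best=20 *, r--
l=0 r=3: min(13,16)*3=39 best=39 *, l++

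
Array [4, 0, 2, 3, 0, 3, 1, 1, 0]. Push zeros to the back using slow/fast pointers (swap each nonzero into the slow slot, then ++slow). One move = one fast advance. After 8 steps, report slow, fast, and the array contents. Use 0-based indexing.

slow=6, fast=8, a=[4, 2, 3, 3, 1, 1, 0, 0, 0]

(s=0,f=0) a[fast]=4≠0 swap→a[0]=4 → slow++,fast++
(s=1,f=1) a[fast]=0 → fast++
(s=1,f=2) a[fast]=2≠0 swap→a[1]=2 → slow++,fast++
(s=2,f=3) a[fast]=3≠0 swap→a[2]=3 → slow++,fast++
(s=3,f=4) a[fast]=0 → fast++
(s=3,f=5) a[fast]=3≠0 swap→a[3]=3 → slow++,fast++
(s=4,f=6) a[fast]=1≠0 swap→a[4]=1 → slow++,fast++
(s=5,f=7) a[fast]=1≠0 swap→a[5]=1 → slow++,fast++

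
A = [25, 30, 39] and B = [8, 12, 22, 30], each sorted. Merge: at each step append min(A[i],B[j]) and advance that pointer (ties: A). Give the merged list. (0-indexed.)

[8, 12, 22, 25, 30, 30, 39]

[i=0,j=0] A[i]=25>B[j]=8 take 8 → j++
[i=0,j=1] A[i]=25>B[j]=12 take 12 → j++
[i=0,j=2] A[i]=25>B[j]=22 take 22 → j++
[i=0,j=3] A[i]=25<=B[j]=30 take 25 → i++
[i=1,j=3] A[i]=30<=B[j]=30 take 30 → i++
[i=2,j=3] A[i]=39>B[j]=30 take 30 → j++
[i=2,j=4] B done, take A[i]=39 → i++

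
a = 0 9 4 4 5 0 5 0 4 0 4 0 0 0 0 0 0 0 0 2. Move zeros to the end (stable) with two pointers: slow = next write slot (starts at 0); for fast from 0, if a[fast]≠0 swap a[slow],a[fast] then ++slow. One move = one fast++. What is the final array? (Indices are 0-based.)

[9, 4, 4, 5, 5, 4, 4, 2, 0, 0, 0, 0, 0, 0, 0, 0, 0, 0, 0, 0]

(s=0,f=0) a[fast]=0 → fast++
(s=0,f=1) a[fast]=9≠0 swap→a[0]=9 → slow++,fast++
(s=1,f=2) a[fast]=4≠0 swap→a[1]=4 → slow++,fast++
(s=2,f=3) a[fast]=4≠0 swap→a[2]=4 → slow++,fast++
(s=3,f=4) a[fast]=5≠0 swap→a[3]=5 → slow++,fast++
(s=4,f=5) a[fast]=0 → fast++
(s=4,f=6) a[fast]=5≠0 swap→a[4]=5 → slow++,fast++
(s=5,f=7) a[fast]=0 → fast++
(s=5,f=8) a[fast]=4≠0 swap→a[5]=4 → slow++,fast++
(s=6,f=9) a[fast]=0 → fast++
(s=6,f=10) a[fast]=4≠0 swap→a[6]=4 → slow++,fast++
(s=7,f=11) a[fast]=0 → fast++
(s=7,f=12) a[fast]=0 → fast++
(s=7,f=13) a[fast]=0 → fast++
(s=7,f=14) a[fast]=0 → fast++
(s=7,f=15) a[fast]=0 → fast++
(s=7,f=16) a[fast]=0 → fast++
(s=7,f=17) a[fast]=0 → fast++
(s=7,f=18) a[fast]=0 → fast++
(s=7,f=19) a[fast]=2≠0 swap→a[7]=2 → slow++,fast++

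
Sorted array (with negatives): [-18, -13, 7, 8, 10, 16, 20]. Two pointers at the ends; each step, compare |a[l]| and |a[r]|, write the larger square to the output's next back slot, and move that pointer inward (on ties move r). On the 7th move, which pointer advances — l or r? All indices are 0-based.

r

[0,6] |-18|<=|20| out[6]=400 → r--
[0,5] |-18|>|16| out[5]=324 → l++
[1,5] |-13|<=|16| out[4]=256 → r--
[1,4] |-13|>|10| out[3]=169 → l++
[2,4] |7|<=|10| out[2]=100 → r--
[2,3] |7|<=|8| out[1]=64 → r--
[2,2] |7|<=|7| out[0]=49 → r--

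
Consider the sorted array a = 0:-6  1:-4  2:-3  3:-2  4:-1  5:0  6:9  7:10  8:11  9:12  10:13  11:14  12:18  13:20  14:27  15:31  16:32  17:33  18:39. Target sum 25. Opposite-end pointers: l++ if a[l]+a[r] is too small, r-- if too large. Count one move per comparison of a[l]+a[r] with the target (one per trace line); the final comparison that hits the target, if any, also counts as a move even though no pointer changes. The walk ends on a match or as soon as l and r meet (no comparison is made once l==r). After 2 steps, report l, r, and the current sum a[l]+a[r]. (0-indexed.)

[0,18] -6+39=33 >25 → r--
[0,17] -6+33=27 >25 → r--

l=0, r=16, sum=26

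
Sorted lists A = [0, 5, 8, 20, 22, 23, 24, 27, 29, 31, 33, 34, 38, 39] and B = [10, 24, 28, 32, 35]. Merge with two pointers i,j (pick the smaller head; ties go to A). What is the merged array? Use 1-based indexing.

[i=1,j=1] A[i]=0<=B[j]=10 take 0 → i++
[i=2,j=1] A[i]=5<=B[j]=10 take 5 → i++
[i=3,j=1] A[i]=8<=B[j]=10 take 8 → i++
[i=4,j=1] A[i]=20>B[j]=10 take 10 → j++
[i=4,j=2] A[i]=20<=B[j]=24 take 20 → i++
[i=5,j=2] A[i]=22<=B[j]=24 take 22 → i++
[i=6,j=2] A[i]=23<=B[j]=24 take 23 → i++
[i=7,j=2] A[i]=24<=B[j]=24 take 24 → i++
[i=8,j=2] A[i]=27>B[j]=24 take 24 → j++
[i=8,j=3] A[i]=27<=B[j]=28 take 27 → i++
[i=9,j=3] A[i]=29>B[j]=28 take 28 → j++
[i=9,j=4] A[i]=29<=B[j]=32 take 29 → i++
[i=10,j=4] A[i]=31<=B[j]=32 take 31 → i++
[i=11,j=4] A[i]=33>B[j]=32 take 32 → j++
[i=11,j=5] A[i]=33<=B[j]=35 take 33 → i++
[i=12,j=5] A[i]=34<=B[j]=35 take 34 → i++
[i=13,j=5] A[i]=38>B[j]=35 take 35 → j++
[i=13,j=6] B done, take A[i]=38 → i++
[i=14,j=6] B done, take A[i]=39 → i++

[0, 5, 8, 10, 20, 22, 23, 24, 24, 27, 28, 29, 31, 32, 33, 34, 35, 38, 39]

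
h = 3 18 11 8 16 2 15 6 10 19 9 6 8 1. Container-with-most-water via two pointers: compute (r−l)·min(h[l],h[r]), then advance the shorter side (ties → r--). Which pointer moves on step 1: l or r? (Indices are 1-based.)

r

[1,14] min(3,1)*13=13 best=13 * → r--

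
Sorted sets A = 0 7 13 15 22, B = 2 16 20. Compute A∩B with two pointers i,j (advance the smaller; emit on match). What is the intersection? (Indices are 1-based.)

intersection = []

i=1 j=1: 0<2, i++
i=2 j=1: 7>2, j++
i=2 j=2: 7<16, i++
i=3 j=2: 13<16, i++
i=4 j=2: 15<16, i++
i=5 j=2: 22>16, j++
i=5 j=3: 22>20, j++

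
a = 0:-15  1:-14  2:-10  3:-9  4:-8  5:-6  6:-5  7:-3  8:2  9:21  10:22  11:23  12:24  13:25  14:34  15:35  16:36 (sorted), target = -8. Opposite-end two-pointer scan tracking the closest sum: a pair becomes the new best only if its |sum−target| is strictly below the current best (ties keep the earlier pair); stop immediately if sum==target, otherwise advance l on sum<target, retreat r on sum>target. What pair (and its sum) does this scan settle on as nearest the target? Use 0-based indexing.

[0,16] -15+36=21 d=29 * → r--
[0,15] -15+35=20 d=28 * → r--
[0,14] -15+34=19 d=27 * → r--
[0,13] -15+25=10 d=18 * → r--
[0,12] -15+24=9 d=17 * → r--
[0,11] -15+23=8 d=16 * → r--
[0,10] -15+22=7 d=15 * → r--
[0,9] -15+21=6 d=14 * → r--
[0,8] -15+2=-13 d=5 * → l++
[1,8] -14+2=-12 d=4 * → l++
[2,8] -10+2=-8 d=0 * → stop

pair (-10, 2) with sum -8 (|Δ|=0)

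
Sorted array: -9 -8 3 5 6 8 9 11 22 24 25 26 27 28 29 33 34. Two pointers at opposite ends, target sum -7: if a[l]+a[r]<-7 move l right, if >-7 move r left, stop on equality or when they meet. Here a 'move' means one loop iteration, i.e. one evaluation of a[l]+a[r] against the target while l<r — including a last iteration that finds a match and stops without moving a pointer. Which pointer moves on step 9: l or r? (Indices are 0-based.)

r

l=0 r=16: -9+34=25 >-7, r--
l=0 r=15: -9+33=24 >-7, r--
l=0 r=14: -9+29=20 >-7, r--
l=0 r=13: -9+28=19 >-7, r--
l=0 r=12: -9+27=18 >-7, r--
l=0 r=11: -9+26=17 >-7, r--
l=0 r=10: -9+25=16 >-7, r--
l=0 r=9: -9+24=15 >-7, r--
l=0 r=8: -9+22=13 >-7, r--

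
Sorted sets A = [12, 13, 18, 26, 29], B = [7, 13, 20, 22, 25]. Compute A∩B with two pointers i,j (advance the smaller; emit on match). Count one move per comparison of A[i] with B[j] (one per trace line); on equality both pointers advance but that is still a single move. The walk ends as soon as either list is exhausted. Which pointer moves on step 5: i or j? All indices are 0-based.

j

[i=0,j=0] 12>7 → j++
[i=0,j=1] 12<13 → i++
[i=1,j=1] 13==13 emit → i++,j++
[i=2,j=2] 18<20 → i++
[i=3,j=2] 26>20 → j++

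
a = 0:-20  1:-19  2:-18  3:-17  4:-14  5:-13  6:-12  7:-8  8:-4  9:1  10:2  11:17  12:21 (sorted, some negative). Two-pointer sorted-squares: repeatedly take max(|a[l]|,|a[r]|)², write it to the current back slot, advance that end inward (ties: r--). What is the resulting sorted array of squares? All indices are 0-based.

l=0 r=12: |-20|<=|21| out[12]=441, r--
l=0 r=11: |-20|>|17| out[11]=400, l++
l=1 r=11: |-19|>|17| out[10]=361, l++
l=2 r=11: |-18|>|17| out[9]=324, l++
l=3 r=11: |-17|<=|17| out[8]=289, r--
l=3 r=10: |-17|>|2| out[7]=289, l++
l=4 r=10: |-14|>|2| out[6]=196, l++
l=5 r=10: |-13|>|2| out[5]=169, l++
l=6 r=10: |-12|>|2| out[4]=144, l++
l=7 r=10: |-8|>|2| out[3]=64, l++
l=8 r=10: |-4|>|2| out[2]=16, l++
l=9 r=10: |1|<=|2| out[1]=4, r--
l=9 r=9: |1|<=|1| out[0]=1, r--

[1, 4, 16, 64, 144, 169, 196, 289, 289, 324, 361, 400, 441]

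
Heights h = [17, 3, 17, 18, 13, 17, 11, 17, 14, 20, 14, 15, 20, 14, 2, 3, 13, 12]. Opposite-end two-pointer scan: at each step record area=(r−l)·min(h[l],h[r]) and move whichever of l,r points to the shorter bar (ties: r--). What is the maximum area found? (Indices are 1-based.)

max area = 208

[1,18] min(17,12)*17=204 best=204 * → r--
[1,17] min(17,13)*16=208 best=208 * → r--
[1,16] min(17,3)*15=45 best=208 → r--
[1,15] min(17,2)*14=28 best=208 → r--
[1,14] min(17,14)*13=182 best=208 → r--
[1,13] min(17,20)*12=204 best=208 → l++
[2,13] min(3,20)*11=33 best=208 → l++
[3,13] min(17,20)*10=170 best=208 → l++
[4,13] min(18,20)*9=162 best=208 → l++
[5,13] min(13,20)*8=104 best=208 → l++
[6,13] min(17,20)*7=119 best=208 → l++
[7,13] min(11,20)*6=66 best=208 → l++
[8,13] min(17,20)*5=85 best=208 → l++
[9,13] min(14,20)*4=56 best=208 → l++
[10,13] min(20,20)*3=60 best=208 → r--
[10,12] min(20,15)*2=30 best=208 → r--
[10,11] min(20,14)*1=14 best=208 → r--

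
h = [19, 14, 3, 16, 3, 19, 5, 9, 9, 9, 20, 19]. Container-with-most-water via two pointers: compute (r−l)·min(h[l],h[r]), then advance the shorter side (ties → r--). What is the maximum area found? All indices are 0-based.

max area = 209

l=0 r=11: min(19,19)*11=209 best=209 *, r--
l=0 r=10: min(19,20)*10=190 best=209, l++
l=1 r=10: min(14,20)*9=126 best=209, l++
l=2 r=10: min(3,20)*8=24 best=209, l++
l=3 r=10: min(16,20)*7=112 best=209, l++
l=4 r=10: min(3,20)*6=18 best=209, l++
l=5 r=10: min(19,20)*5=95 best=209, l++
l=6 r=10: min(5,20)*4=20 best=209, l++
l=7 r=10: min(9,20)*3=27 best=209, l++
l=8 r=10: min(9,20)*2=18 best=209, l++
l=9 r=10: min(9,20)*1=9 best=209, l++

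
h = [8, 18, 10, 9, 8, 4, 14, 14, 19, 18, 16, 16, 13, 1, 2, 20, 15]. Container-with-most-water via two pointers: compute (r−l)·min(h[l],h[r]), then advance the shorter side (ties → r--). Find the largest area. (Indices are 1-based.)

l=1 r=17: min(8,15)*16=128 best=128 *, l++
l=2 r=17: min(18,15)*15=225 best=225 *, r--
l=2 r=16: min(18,20)*14=252 best=252 *, l++
l=3 r=16: min(10,20)*13=130 best=252, l++
l=4 r=16: min(9,20)*12=108 best=252, l++
l=5 r=16: min(8,20)*11=88 best=252, l++
l=6 r=16: min(4,20)*10=40 best=252, l++
l=7 r=16: min(14,20)*9=126 best=252, l++
l=8 r=16: min(14,20)*8=112 best=252, l++
l=9 r=16: min(19,20)*7=133 best=252, l++
l=10 r=16: min(18,20)*6=108 best=252, l++
l=11 r=16: min(16,20)*5=80 best=252, l++
l=12 r=16: min(16,20)*4=64 best=252, l++
l=13 r=16: min(13,20)*3=39 best=252, l++
l=14 r=16: min(1,20)*2=2 best=252, l++
l=15 r=16: min(2,20)*1=2 best=252, l++

max area = 252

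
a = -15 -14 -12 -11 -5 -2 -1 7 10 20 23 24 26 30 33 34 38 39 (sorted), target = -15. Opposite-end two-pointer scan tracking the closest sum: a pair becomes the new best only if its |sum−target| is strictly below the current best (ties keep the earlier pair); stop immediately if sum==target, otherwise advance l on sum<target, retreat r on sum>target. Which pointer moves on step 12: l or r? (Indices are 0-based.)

l=0 r=17: -15+39=24 d=39 *, r--
l=0 r=16: -15+38=23 d=38 *, r--
l=0 r=15: -15+34=19 d=34 *, r--
l=0 r=14: -15+33=18 d=33 *, r--
l=0 r=13: -15+30=15 d=30 *, r--
l=0 r=12: -15+26=11 d=26 *, r--
l=0 r=11: -15+24=9 d=24 *, r--
l=0 r=10: -15+23=8 d=23 *, r--
l=0 r=9: -15+20=5 d=20 *, r--
l=0 r=8: -15+10=-5 d=10 *, r--
l=0 r=7: -15+7=-8 d=7 *, r--
l=0 r=6: -15+-1=-16 d=1 *, l++

l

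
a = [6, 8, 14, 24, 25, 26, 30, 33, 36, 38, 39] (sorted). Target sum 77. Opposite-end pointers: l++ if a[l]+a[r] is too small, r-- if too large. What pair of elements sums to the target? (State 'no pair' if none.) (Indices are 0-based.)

(38, 39)

l=0 r=10: 6+39=45 <77, l++
l=1 r=10: 8+39=47 <77, l++
l=2 r=10: 14+39=53 <77, l++
l=3 r=10: 24+39=63 <77, l++
l=4 r=10: 25+39=64 <77, l++
l=5 r=10: 26+39=65 <77, l++
l=6 r=10: 30+39=69 <77, l++
l=7 r=10: 33+39=72 <77, l++
l=8 r=10: 36+39=75 <77, l++
l=9 r=10: 38+39=77, found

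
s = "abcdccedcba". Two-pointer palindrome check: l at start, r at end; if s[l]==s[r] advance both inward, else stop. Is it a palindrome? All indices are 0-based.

not a palindrome (mismatch at 4,6)

[0,10] 'a'=='a' → l++,r--
[1,9] 'b'=='b' → l++,r--
[2,8] 'c'=='c' → l++,r--
[3,7] 'd'=='d' → l++,r--
[4,6] 'c'!='e' → stop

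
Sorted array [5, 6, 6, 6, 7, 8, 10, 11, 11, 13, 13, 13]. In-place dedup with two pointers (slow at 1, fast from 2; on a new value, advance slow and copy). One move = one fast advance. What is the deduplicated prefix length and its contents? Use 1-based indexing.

(s=1,f=2) a[fast]=6≠a[slow]=5 write a[2]=6 → slow++,fast++
(s=2,f=3) a[fast]=6=a[slow] dup → fast++
(s=2,f=4) a[fast]=6=a[slow] dup → fast++
(s=2,f=5) a[fast]=7≠a[slow]=6 write a[3]=7 → slow++,fast++
(s=3,f=6) a[fast]=8≠a[slow]=7 write a[4]=8 → slow++,fast++
(s=4,f=7) a[fast]=10≠a[slow]=8 write a[5]=10 → slow++,fast++
(s=5,f=8) a[fast]=11≠a[slow]=10 write a[6]=11 → slow++,fast++
(s=6,f=9) a[fast]=11=a[slow] dup → fast++
(s=6,f=10) a[fast]=13≠a[slow]=11 write a[7]=13 → slow++,fast++
(s=7,f=11) a[fast]=13=a[slow] dup → fast++
(s=7,f=12) a[fast]=13=a[slow] dup → fast++

length 7; prefix = [5, 6, 7, 8, 10, 11, 13]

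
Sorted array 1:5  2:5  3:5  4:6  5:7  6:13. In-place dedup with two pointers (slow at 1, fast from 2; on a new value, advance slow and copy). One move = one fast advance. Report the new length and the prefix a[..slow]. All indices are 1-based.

length 4; prefix = [5, 6, 7, 13]

slow=1 fast=2: a[fast]=5=a[slow] dup, fast++
slow=1 fast=3: a[fast]=5=a[slow] dup, fast++
slow=1 fast=4: a[fast]=6≠a[slow]=5 write a[2]=6, slow++,fast++
slow=2 fast=5: a[fast]=7≠a[slow]=6 write a[3]=7, slow++,fast++
slow=3 fast=6: a[fast]=13≠a[slow]=7 write a[4]=13, slow++,fast++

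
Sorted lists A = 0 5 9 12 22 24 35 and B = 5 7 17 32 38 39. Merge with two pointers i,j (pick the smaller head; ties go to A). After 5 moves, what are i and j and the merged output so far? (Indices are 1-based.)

i=4, j=3, merged so far=[0, 5, 5, 7, 9]

[i=1,j=1] A[i]=0<=B[j]=5 take 0 → i++
[i=2,j=1] A[i]=5<=B[j]=5 take 5 → i++
[i=3,j=1] A[i]=9>B[j]=5 take 5 → j++
[i=3,j=2] A[i]=9>B[j]=7 take 7 → j++
[i=3,j=3] A[i]=9<=B[j]=17 take 9 → i++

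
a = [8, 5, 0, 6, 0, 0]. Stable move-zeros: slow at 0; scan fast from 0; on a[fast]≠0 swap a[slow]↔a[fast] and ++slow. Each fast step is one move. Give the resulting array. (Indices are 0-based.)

(s=0,f=0) a[fast]=8≠0 swap→a[0]=8 → slow++,fast++
(s=1,f=1) a[fast]=5≠0 swap→a[1]=5 → slow++,fast++
(s=2,f=2) a[fast]=0 → fast++
(s=2,f=3) a[fast]=6≠0 swap→a[2]=6 → slow++,fast++
(s=3,f=4) a[fast]=0 → fast++
(s=3,f=5) a[fast]=0 → fast++

[8, 5, 6, 0, 0, 0]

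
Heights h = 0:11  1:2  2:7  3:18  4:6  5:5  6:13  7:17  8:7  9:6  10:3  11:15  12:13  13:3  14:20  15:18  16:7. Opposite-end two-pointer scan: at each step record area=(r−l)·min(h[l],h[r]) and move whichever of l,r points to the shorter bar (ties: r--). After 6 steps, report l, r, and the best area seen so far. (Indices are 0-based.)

l=4, r=14, best area=216

l=0 r=16: min(11,7)*16=112 best=112 *, r--
l=0 r=15: min(11,18)*15=165 best=165 *, l++
l=1 r=15: min(2,18)*14=28 best=165, l++
l=2 r=15: min(7,18)*13=91 best=165, l++
l=3 r=15: min(18,18)*12=216 best=216 *, r--
l=3 r=14: min(18,20)*11=198 best=216, l++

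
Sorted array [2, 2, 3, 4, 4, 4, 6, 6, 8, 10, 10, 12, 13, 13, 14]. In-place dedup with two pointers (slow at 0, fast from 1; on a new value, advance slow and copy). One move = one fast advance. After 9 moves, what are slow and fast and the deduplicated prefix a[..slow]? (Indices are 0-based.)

slow=5, fast=10, prefix=[2, 3, 4, 6, 8, 10]

(s=0,f=1) a[fast]=2=a[slow] dup → fast++
(s=0,f=2) a[fast]=3≠a[slow]=2 write a[1]=3 → slow++,fast++
(s=1,f=3) a[fast]=4≠a[slow]=3 write a[2]=4 → slow++,fast++
(s=2,f=4) a[fast]=4=a[slow] dup → fast++
(s=2,f=5) a[fast]=4=a[slow] dup → fast++
(s=2,f=6) a[fast]=6≠a[slow]=4 write a[3]=6 → slow++,fast++
(s=3,f=7) a[fast]=6=a[slow] dup → fast++
(s=3,f=8) a[fast]=8≠a[slow]=6 write a[4]=8 → slow++,fast++
(s=4,f=9) a[fast]=10≠a[slow]=8 write a[5]=10 → slow++,fast++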